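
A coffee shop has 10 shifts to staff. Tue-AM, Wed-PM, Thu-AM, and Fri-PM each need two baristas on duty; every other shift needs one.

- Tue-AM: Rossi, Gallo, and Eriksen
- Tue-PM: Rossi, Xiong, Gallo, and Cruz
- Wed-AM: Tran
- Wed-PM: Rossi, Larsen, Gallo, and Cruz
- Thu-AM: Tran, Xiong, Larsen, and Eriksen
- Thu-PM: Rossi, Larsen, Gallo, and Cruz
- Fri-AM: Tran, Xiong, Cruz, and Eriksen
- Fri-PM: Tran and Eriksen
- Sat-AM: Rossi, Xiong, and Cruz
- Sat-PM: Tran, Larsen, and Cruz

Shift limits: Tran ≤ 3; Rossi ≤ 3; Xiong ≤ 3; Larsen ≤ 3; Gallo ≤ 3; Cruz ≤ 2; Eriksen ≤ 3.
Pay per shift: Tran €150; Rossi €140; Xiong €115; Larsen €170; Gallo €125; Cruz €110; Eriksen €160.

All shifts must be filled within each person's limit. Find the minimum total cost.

€1830

Wed-AM can only be covered by Tran, so that assignment is forced.
Fri-PM can only be covered by Tran and Eriksen, so that assignment is forced.
Picking the cheapest available barista for each shift independently would cost €1775, but that ignores the shift limits.
An optimal schedule: Tue-AM→Gallo+Rossi, Tue-PM→Xiong, Wed-AM→Tran, Wed-PM→Gallo+Rossi, Thu-AM→Xiong+Tran, Thu-PM→Gallo, Fri-AM→Xiong, Fri-PM→Tran+Eriksen, Sat-AM→Cruz, Sat-PM→Cruz.
Total: 125 + 140 + 115 + 150 + 125 + 140 + 115 + 150 + 125 + 115 + 150 + 160 + 110 + 110 = €1830.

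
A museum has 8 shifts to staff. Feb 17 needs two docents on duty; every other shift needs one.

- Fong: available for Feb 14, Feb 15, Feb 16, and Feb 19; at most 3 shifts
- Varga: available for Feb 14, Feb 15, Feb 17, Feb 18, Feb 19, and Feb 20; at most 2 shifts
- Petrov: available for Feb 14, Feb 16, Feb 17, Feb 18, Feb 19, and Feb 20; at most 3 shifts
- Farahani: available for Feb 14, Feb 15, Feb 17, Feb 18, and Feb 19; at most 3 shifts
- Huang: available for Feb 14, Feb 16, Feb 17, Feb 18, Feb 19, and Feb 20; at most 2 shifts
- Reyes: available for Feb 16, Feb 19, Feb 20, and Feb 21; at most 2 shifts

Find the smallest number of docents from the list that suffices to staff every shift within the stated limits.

4

9 slots to fill and no one can take more than 3, so at least ⌈9/3⌉ = 3 docents are needed.
No set of 3 docents can cover every shift (each such set leaves at least one shift with no one available or exceeds a cap).
Fong, Varga, Petrov, and Reyes alone can cover everything: Feb 14→Fong, Feb 15→Fong, Feb 16→Fong, Feb 17→Varga+Petrov, Feb 18→Varga, Feb 19→Petrov, Feb 20→Petrov, Feb 21→Reyes.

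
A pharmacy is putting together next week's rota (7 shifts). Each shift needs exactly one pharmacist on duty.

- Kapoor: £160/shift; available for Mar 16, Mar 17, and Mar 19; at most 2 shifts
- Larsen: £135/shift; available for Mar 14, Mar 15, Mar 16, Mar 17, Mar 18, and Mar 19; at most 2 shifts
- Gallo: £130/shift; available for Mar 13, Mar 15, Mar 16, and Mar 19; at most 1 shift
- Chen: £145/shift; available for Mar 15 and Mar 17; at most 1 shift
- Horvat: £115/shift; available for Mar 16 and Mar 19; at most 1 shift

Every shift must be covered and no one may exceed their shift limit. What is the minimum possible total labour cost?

£980

Mar 13 can only be covered by Gallo, so that assignment is forced.
Mar 14 can only be covered by Larsen, so that assignment is forced.
Mar 18 can only be covered by Larsen, so that assignment is forced.
Picking the cheapest available pharmacist for each shift independently would cost £895, but that ignores the shift limits.
An optimal schedule: Mar 13→Gallo, Mar 14→Larsen, Mar 15→Chen, Mar 16→Kapoor, Mar 17→Kapoor, Mar 18→Larsen, Mar 19→Horvat.
Total: 130 + 135 + 145 + 160 + 160 + 135 + 115 = £980.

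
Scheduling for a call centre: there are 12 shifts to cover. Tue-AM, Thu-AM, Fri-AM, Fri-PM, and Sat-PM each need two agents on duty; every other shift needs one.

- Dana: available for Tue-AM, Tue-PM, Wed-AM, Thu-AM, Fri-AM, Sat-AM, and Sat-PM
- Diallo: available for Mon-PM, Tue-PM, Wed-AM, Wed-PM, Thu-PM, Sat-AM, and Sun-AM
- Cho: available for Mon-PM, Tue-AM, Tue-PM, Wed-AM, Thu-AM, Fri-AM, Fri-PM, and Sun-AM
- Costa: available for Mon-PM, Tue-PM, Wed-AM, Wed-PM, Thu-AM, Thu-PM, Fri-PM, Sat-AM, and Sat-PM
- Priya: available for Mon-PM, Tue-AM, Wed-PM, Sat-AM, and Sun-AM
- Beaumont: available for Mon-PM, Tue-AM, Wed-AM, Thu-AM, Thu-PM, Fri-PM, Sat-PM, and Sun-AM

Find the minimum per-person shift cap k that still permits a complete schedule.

3

With 6 agents and 17 worker-slots to fill, someone must work at least ⌈17/6⌉ = 3 shifts, so k ≥ 3.
k = 3 works: Mon-PM→Priya, Tue-AM→Priya+Beaumont, Tue-PM→Dana, Wed-AM→Beaumont, Wed-PM→Diallo, Thu-AM→Costa+Beaumont, Thu-PM→Diallo, Fri-AM→Dana+Cho, Fri-PM→Cho+Costa, Sat-AM→Diallo, Sat-PM→Dana+Costa, Sun-AM→Cho.
Loads: Dana 3, Diallo 3, Cho 3, Costa 3, Priya 2, Beaumont 3 — all ≤ 3.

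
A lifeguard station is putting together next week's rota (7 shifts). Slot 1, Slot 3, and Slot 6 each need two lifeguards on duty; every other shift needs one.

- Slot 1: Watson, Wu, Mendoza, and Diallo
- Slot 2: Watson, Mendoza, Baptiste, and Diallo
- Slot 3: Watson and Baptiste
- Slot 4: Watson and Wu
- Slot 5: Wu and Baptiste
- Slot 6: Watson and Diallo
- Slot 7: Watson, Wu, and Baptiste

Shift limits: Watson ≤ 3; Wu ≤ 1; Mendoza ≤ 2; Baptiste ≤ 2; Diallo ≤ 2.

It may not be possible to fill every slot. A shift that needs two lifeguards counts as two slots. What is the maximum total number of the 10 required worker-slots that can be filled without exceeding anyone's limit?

Total capacity across all lifeguards is 3+1+2+2+2 = 10, and 10 slots are needed, so at most 10 can be filled.
An assignment achieving 10: Slot 1→Mendoza+Diallo, Slot 2→Mendoza, Slot 3→Watson+Baptiste, Slot 4→Watson, Slot 5→Wu, Slot 6→Watson+Diallo, Slot 7→Baptiste.
Loads: Watson 3/3, Wu 1/1, Mendoza 2/2, Baptiste 2/2, Diallo 2/2.

10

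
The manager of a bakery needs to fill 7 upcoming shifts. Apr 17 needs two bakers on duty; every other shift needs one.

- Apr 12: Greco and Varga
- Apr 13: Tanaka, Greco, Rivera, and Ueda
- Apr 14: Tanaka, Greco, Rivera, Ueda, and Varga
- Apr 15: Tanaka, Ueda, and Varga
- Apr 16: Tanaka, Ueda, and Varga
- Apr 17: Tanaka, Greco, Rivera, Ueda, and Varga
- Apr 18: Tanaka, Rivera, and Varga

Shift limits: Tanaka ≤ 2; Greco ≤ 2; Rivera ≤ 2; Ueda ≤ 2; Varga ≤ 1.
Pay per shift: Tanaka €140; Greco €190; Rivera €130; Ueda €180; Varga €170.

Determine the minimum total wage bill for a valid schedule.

Picking the cheapest available baker for each shift independently would cost €1110, but that ignores the shift limits.
An optimal schedule: Apr 12→Varga, Apr 13→Rivera, Apr 14→Ueda, Apr 15→Tanaka, Apr 16→Tanaka, Apr 17→Ueda+Greco, Apr 18→Rivera.
Total: 170 + 130 + 180 + 140 + 140 + 180 + 190 + 130 = €1260.

€1260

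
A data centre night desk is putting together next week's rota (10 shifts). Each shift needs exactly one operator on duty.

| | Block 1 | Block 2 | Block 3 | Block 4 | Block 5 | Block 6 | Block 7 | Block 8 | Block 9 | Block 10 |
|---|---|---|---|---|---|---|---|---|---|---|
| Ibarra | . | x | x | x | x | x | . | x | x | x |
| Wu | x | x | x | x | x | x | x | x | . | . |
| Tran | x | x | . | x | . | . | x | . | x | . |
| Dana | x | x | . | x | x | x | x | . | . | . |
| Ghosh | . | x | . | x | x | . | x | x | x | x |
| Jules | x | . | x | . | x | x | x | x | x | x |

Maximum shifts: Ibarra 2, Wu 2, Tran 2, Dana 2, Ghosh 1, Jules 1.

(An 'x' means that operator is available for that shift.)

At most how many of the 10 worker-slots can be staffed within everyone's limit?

Total capacity across all operators is 2+2+2+2+1+1 = 10, and 10 slots are needed, so at most 10 can be filled.
An assignment achieving 10: Block 1→Wu, Block 2→Tran, Block 3→Ibarra, Block 4→Dana, Block 5→Dana, Block 6→Wu, Block 7→Jules, Block 8→Ghosh, Block 9→Tran, Block 10→Ibarra.
Loads: Ibarra 2/2, Wu 2/2, Tran 2/2, Dana 2/2, Ghosh 1/1, Jules 1/1.

10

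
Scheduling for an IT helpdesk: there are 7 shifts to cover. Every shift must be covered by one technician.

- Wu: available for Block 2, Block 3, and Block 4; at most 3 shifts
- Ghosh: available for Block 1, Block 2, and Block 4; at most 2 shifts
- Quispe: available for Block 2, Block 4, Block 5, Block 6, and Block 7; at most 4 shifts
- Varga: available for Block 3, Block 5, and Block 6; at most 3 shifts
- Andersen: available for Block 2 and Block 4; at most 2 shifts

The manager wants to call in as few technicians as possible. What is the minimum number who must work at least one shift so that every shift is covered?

3

7 slots to fill and no one can take more than 4, so at least ⌈7/4⌉ = 2 technicians are needed.
Shifts {Block 1, Block 3, Block 7} need 3 slots, but among the technicians available for them (Wu, Ghosh, Quispe, and Varga) any 2 together supply at most 2. So 2 technicians are not enough.
Wu, Ghosh, and Quispe alone can cover everything: Block 1→Ghosh, Block 2→Wu, Block 3→Wu, Block 4→Wu, Block 5→Quispe, Block 6→Quispe, Block 7→Quispe.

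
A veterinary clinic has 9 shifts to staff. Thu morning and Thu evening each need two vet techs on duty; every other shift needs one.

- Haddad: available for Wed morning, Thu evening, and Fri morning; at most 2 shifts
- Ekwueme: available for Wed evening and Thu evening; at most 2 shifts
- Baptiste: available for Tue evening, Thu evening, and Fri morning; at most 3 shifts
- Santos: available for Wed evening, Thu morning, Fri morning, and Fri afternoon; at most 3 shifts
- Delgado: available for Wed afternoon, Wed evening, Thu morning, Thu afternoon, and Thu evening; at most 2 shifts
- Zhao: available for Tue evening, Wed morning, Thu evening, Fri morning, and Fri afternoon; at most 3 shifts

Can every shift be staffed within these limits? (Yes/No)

No

Total capacity is 15 and 11 slots are needed, so capacity alone doesn't rule it out.
Shifts {Wed afternoon, Thu morning, Thu afternoon} need 4 worker-slots in total, but the vet techs available for any of those shifts (Santos and Delgado) can supply at most 3 among them. So no valid schedule exists.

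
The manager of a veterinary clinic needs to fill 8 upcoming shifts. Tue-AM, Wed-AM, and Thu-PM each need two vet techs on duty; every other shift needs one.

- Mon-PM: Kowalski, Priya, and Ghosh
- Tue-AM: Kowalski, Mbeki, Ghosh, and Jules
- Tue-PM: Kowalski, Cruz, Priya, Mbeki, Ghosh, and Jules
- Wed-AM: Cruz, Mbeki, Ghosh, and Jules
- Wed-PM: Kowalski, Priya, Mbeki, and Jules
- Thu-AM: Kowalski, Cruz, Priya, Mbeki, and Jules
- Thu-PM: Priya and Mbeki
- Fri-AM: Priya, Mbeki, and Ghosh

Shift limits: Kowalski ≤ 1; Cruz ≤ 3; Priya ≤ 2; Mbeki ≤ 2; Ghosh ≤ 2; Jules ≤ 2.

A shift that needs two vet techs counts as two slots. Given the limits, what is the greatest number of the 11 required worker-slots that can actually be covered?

Total capacity across all vet techs is 1+3+2+2+2+2 = 12, and 11 slots are needed, so at most 11 can be filled.
An assignment achieving 11: Mon-PM→Kowalski, Tue-AM→Mbeki+Ghosh, Tue-PM→Cruz, Wed-AM→Cruz+Ghosh, Wed-PM→Jules, Thu-AM→Cruz, Thu-PM→Priya+Mbeki, Fri-AM→Priya.
Loads: Kowalski 1/1, Cruz 3/3, Priya 2/2, Mbeki 2/2, Ghosh 2/2, Jules 1/2.

11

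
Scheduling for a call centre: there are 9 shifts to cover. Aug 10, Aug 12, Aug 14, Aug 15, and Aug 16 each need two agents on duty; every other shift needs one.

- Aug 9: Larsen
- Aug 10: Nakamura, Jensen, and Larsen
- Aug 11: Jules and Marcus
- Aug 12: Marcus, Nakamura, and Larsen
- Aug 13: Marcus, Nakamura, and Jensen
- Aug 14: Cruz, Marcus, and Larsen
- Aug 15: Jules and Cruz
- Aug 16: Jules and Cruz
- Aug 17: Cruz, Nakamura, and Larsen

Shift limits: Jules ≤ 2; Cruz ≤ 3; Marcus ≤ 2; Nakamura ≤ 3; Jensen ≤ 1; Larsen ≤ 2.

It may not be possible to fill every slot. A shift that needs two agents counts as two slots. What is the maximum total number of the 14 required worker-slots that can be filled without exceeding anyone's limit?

Total capacity across all agents is 2+3+2+3+1+2 = 13, and 14 slots are needed, so at most 13 can be filled.
An assignment achieving 13: Aug 9→Larsen, Aug 10→Nakamura+Jensen, Aug 11→Jules, Aug 12→Marcus+Nakamura, Aug 13→Marcus, Aug 14→Cruz+Larsen, Aug 15→Jules+Cruz, Aug 16→Cruz, Aug 17→Nakamura.
Loads: Jules 2/2, Cruz 3/3, Marcus 2/2, Nakamura 3/3, Jensen 1/1, Larsen 2/2.

13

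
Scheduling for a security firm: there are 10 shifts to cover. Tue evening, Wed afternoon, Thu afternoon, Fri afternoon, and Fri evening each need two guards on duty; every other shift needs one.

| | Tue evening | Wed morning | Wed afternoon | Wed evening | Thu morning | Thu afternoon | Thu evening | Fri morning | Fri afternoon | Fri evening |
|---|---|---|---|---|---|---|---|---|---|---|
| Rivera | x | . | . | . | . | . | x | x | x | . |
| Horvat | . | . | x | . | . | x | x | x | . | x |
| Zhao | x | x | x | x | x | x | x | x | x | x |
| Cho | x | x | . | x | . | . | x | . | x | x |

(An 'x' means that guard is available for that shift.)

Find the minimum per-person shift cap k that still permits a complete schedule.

With 4 guards and 15 worker-slots to fill, someone must work at least ⌈15/4⌉ = 4 shifts, so k ≥ 4.
k = 4 works: Tue evening→Rivera+Cho, Wed morning→Zhao, Wed afternoon→Horvat+Zhao, Wed evening→Cho, Thu morning→Zhao, Thu afternoon→Horvat+Zhao, Thu evening→Rivera, Fri morning→Rivera, Fri afternoon→Rivera+Cho, Fri evening→Horvat+Cho.
Loads: Rivera 4, Horvat 3, Zhao 4, Cho 4 — all ≤ 4.

4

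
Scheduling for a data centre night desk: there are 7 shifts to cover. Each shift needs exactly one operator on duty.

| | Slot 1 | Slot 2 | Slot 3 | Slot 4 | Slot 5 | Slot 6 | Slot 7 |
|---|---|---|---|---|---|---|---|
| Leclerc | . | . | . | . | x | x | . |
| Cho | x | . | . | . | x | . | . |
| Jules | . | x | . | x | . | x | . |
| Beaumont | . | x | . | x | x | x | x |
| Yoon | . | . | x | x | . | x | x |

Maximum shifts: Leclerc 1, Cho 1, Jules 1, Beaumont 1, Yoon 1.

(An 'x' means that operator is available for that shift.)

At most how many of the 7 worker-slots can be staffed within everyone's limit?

5

Total capacity across all operators is 1+1+1+1+1 = 5, and 7 slots are needed, so at most 5 can be filled.
An assignment achieving 5: Slot 1→Cho, Slot 2→Jules, Slot 3→Yoon, Slot 5→Leclerc, Slot 7→Beaumont.
Loads: Leclerc 1/1, Cho 1/1, Jules 1/1, Beaumont 1/1, Yoon 1/1.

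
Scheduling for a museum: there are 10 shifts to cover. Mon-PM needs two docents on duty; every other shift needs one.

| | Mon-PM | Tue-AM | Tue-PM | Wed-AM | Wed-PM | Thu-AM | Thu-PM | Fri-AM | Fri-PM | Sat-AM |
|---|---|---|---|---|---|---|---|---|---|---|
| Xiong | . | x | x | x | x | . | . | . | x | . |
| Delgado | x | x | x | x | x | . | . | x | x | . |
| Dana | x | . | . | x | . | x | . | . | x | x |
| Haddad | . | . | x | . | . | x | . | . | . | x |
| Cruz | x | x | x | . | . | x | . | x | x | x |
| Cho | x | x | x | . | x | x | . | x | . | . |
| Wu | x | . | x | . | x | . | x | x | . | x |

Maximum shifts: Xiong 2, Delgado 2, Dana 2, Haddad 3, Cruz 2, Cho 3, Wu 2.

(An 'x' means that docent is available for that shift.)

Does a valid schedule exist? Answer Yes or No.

Thu-PM can only be covered by Wu, so that assignment is forced.
One valid schedule: Mon-PM→Cruz+Cho, Tue-AM→Xiong, Tue-PM→Haddad, Wed-AM→Xiong, Wed-PM→Delgado, Thu-AM→Dana, Thu-PM→Wu, Fri-AM→Delgado, Fri-PM→Dana, Sat-AM→Haddad.
Loads: Xiong 2/2, Delgado 2/2, Dana 2/2, Haddad 2/3, Cruz 1/2, Cho 1/3, Wu 1/2 — all within limits.

Yes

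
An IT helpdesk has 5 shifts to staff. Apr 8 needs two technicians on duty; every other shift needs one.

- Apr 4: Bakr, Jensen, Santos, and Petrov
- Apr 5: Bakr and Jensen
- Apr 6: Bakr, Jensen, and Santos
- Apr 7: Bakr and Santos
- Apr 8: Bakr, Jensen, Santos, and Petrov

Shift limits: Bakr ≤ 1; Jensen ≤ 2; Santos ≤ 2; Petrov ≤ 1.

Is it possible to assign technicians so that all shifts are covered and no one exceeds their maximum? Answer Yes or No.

Yes

One valid schedule: Apr 4→Jensen, Apr 5→Bakr, Apr 6→Jensen, Apr 7→Santos, Apr 8→Santos+Petrov.
Loads: Bakr 1/1, Jensen 2/2, Santos 2/2, Petrov 1/1 — all within limits.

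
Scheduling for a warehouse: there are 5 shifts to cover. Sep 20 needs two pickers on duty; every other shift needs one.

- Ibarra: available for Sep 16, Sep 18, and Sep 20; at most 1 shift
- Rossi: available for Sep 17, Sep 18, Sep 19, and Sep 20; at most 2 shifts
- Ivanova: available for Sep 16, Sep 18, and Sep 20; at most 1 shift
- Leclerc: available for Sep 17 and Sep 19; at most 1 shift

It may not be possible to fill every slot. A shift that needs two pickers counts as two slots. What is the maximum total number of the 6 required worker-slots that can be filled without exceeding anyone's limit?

Total capacity across all pickers is 1+2+1+1 = 5, and 6 slots are needed, so at most 5 can be filled.
An assignment achieving 5: Sep 16→Ibarra, Sep 17→Rossi, Sep 18→Rossi, Sep 19→Leclerc, Sep 20→Ivanova.
Loads: Ibarra 1/1, Rossi 2/2, Ivanova 1/1, Leclerc 1/1.

5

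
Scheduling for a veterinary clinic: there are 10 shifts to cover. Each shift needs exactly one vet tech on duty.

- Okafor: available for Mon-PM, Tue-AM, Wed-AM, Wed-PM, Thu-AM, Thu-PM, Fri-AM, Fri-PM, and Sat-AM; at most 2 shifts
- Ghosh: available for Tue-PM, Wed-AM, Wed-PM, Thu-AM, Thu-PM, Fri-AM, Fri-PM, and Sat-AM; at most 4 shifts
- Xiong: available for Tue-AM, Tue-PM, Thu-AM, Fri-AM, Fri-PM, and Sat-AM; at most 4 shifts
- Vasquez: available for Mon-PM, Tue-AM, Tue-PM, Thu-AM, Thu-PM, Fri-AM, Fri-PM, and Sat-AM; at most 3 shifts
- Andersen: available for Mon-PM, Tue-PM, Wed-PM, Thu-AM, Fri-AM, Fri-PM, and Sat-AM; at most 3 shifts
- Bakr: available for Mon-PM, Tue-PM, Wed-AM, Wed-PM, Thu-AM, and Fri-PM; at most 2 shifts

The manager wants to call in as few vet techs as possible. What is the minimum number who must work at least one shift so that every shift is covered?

3

10 slots to fill and no one can take more than 4, so at least ⌈10/4⌉ = 3 vet techs are needed.
Okafor, Ghosh, and Xiong alone can cover everything: Mon-PM→Okafor, Tue-AM→Okafor, Tue-PM→Ghosh, Wed-AM→Ghosh, Wed-PM→Ghosh, Thu-AM→Xiong, Thu-PM→Ghosh, Fri-AM→Xiong, Fri-PM→Xiong, Sat-AM→Xiong.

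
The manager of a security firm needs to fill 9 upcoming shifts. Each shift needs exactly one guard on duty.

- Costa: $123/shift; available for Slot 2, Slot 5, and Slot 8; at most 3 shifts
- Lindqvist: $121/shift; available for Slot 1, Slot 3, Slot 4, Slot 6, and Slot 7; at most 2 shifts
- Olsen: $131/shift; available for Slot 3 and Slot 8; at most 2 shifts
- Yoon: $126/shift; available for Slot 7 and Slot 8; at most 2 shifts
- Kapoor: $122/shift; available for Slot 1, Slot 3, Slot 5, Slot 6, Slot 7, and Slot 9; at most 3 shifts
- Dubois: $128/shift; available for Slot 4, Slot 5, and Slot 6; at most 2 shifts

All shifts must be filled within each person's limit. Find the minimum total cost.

$1103

Slot 2 can only be covered by Costa, so that assignment is forced.
Slot 9 can only be covered by Kapoor, so that assignment is forced.
Picking the cheapest available guard for each shift independently would cost $1095, but that ignores the shift limits.
An optimal schedule: Slot 1→Lindqvist, Slot 2→Costa, Slot 3→Kapoor, Slot 4→Lindqvist, Slot 5→Costa, Slot 6→Kapoor, Slot 7→Yoon, Slot 8→Costa, Slot 9→Kapoor.
Total: 121 + 123 + 122 + 121 + 123 + 122 + 126 + 123 + 122 = $1103.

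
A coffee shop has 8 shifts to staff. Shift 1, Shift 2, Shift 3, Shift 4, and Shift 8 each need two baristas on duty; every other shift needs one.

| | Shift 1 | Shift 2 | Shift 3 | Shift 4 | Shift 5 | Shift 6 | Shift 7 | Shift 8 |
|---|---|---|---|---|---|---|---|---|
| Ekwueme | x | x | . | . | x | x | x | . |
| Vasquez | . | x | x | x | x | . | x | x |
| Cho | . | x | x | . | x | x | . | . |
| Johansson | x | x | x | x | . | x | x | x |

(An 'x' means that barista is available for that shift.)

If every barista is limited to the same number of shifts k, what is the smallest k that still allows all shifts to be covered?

4

With 4 baristas and 13 worker-slots to fill, someone must work at least ⌈13/4⌉ = 4 shifts, so k ≥ 4.
k = 4 works: Shift 1→Ekwueme+Johansson, Shift 2→Vasquez+Cho, Shift 3→Vasquez+Cho, Shift 4→Vasquez+Johansson, Shift 5→Ekwueme, Shift 6→Ekwueme, Shift 7→Ekwueme, Shift 8→Vasquez+Johansson.
Loads: Ekwueme 4, Vasquez 4, Cho 2, Johansson 3 — all ≤ 4.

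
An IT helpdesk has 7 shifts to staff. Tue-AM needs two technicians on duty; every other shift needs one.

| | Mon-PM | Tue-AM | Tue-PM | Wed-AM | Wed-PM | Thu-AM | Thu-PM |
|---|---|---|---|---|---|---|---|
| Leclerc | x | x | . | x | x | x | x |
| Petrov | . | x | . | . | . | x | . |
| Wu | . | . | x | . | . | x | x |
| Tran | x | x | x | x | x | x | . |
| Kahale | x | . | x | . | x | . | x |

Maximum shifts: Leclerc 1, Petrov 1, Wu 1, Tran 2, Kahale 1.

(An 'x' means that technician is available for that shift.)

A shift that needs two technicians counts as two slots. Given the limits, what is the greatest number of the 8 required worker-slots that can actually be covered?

Total capacity across all technicians is 1+1+1+2+1 = 6, and 8 slots are needed, so at most 6 can be filled.
An assignment achieving 6: Mon-PM→Tran, Tue-AM→Petrov+Tran, Tue-PM→Wu, Wed-AM→Leclerc, Wed-PM→Kahale.
Loads: Leclerc 1/1, Petrov 1/1, Wu 1/1, Tran 2/2, Kahale 1/1.

6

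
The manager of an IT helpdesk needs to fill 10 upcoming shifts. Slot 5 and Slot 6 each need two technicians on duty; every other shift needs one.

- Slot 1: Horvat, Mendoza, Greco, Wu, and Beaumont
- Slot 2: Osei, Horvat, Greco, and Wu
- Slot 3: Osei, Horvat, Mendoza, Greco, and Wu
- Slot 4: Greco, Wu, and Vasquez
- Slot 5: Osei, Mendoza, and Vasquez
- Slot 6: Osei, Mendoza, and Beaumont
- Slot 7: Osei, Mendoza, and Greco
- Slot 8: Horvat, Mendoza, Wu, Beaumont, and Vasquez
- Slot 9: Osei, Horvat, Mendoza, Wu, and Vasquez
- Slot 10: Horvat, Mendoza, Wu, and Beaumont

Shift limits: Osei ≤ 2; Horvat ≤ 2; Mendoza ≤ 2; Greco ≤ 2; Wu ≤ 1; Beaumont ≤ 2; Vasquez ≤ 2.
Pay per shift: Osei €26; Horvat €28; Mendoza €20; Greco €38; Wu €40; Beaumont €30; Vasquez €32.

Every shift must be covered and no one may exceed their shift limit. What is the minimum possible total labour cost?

€348

Picking the cheapest available technician for each shift independently would cost €270, but that ignores the shift limits.
An optimal schedule: Slot 1→Beaumont, Slot 2→Horvat, Slot 3→Greco, Slot 4→Vasquez, Slot 5→Mendoza+Osei, Slot 6→Mendoza+Osei, Slot 7→Greco, Slot 8→Beaumont, Slot 9→Vasquez, Slot 10→Horvat.
Total: 30 + 28 + 38 + 32 + 20 + 26 + 20 + 26 + 38 + 30 + 32 + 28 = €348.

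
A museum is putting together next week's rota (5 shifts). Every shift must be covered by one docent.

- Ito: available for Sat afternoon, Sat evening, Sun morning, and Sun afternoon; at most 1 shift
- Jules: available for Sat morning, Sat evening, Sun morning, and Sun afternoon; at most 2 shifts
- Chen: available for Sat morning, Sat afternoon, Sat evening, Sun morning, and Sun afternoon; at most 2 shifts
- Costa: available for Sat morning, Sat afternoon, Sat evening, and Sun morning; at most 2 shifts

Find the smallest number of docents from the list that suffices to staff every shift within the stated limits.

5 slots to fill and no one can take more than 2, so at least ⌈5/2⌉ = 3 docents are needed.
Ito, Jules, and Chen alone can cover everything: Sat morning→Jules, Sat afternoon→Ito, Sat evening→Jules, Sun morning→Chen, Sun afternoon→Chen.

3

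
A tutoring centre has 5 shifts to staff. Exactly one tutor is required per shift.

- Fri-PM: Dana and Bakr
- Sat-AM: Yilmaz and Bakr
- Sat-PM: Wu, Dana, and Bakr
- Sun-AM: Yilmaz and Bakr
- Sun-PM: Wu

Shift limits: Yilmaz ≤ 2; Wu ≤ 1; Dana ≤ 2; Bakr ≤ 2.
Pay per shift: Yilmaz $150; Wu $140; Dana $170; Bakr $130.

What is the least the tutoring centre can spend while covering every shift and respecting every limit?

$700

Sun-PM can only be covered by Wu, so that assignment is forced.
Picking the cheapest available tutor for each shift independently would cost $660, but that ignores the shift limits.
An optimal schedule: Fri-PM→Bakr, Sat-AM→Yilmaz, Sat-PM→Bakr, Sun-AM→Yilmaz, Sun-PM→Wu.
Total: 130 + 150 + 130 + 150 + 140 = $700.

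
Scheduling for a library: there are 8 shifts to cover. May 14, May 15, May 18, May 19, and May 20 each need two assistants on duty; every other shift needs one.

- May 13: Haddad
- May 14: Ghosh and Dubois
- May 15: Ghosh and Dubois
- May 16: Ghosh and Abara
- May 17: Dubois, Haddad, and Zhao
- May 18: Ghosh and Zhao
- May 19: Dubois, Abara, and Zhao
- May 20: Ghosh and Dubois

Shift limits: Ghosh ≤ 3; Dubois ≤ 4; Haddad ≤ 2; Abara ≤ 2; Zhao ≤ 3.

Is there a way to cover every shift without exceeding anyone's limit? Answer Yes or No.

No

Total capacity is 14 and 13 slots are needed, so capacity alone doesn't rule it out.
Shifts {May 14, May 15, May 18, May 20} need 8 worker-slots in total, but the assistants available for any of those shifts (Ghosh, Dubois, and Zhao) can supply at most 7 among them. So no valid schedule exists.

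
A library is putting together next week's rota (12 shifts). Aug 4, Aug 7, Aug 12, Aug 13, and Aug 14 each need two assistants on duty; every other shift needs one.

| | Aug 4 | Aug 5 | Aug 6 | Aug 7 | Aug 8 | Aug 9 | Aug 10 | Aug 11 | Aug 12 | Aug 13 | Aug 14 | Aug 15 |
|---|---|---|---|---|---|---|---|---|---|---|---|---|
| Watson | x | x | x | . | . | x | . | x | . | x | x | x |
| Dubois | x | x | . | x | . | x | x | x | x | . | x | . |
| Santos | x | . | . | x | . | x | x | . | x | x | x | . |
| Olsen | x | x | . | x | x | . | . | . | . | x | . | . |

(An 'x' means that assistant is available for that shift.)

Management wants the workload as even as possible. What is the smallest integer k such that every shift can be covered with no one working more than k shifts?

With 4 assistants and 17 worker-slots to fill, someone must work at least ⌈17/4⌉ = 5 shifts, so k ≥ 5.
k = 5 works: Aug 4→Dubois+Santos, Aug 5→Watson, Aug 6→Watson, Aug 7→Dubois+Santos, Aug 8→Olsen, Aug 9→Watson, Aug 10→Dubois, Aug 11→Watson, Aug 12→Dubois+Santos, Aug 13→Santos+Olsen, Aug 14→Dubois+Santos, Aug 15→Watson.
Loads: Watson 5, Dubois 5, Santos 5, Olsen 2 — all ≤ 5.

5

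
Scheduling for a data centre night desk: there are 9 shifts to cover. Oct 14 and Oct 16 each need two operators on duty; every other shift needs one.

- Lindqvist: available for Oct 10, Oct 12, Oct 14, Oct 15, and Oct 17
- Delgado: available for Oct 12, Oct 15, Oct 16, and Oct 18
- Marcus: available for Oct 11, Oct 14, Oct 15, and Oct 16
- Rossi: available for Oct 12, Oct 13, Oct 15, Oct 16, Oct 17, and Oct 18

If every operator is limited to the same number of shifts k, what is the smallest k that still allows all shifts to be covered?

With 4 operators and 11 worker-slots to fill, someone must work at least ⌈11/4⌉ = 3 shifts, so k ≥ 3.
k = 3 works: Oct 10→Lindqvist, Oct 11→Marcus, Oct 12→Delgado, Oct 13→Rossi, Oct 14→Lindqvist+Marcus, Oct 15→Rossi, Oct 16→Delgado+Marcus, Oct 17→Lindqvist, Oct 18→Delgado.
Loads: Lindqvist 3, Delgado 3, Marcus 3, Rossi 2 — all ≤ 3.

3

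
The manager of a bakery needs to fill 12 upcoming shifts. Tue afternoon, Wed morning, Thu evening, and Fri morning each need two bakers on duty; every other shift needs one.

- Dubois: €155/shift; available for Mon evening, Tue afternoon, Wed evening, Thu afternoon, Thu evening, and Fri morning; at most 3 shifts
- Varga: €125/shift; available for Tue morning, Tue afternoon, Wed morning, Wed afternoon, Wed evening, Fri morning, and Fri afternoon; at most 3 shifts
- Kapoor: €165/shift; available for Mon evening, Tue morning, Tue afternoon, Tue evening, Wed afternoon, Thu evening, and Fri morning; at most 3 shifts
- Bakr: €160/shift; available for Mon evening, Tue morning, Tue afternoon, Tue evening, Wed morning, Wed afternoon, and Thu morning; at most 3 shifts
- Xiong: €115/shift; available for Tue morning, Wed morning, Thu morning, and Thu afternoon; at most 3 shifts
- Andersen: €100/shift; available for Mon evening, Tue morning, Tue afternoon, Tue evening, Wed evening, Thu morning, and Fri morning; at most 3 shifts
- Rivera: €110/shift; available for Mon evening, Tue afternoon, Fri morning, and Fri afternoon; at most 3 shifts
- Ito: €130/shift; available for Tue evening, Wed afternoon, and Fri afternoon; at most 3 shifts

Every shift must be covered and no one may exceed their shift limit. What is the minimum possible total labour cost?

Thu evening can only be covered by Dubois and Kapoor, so that assignment is forced.
Picking the cheapest available baker for each shift independently would cost €1830, but that ignores the shift limits.
An optimal schedule: Mon evening→Andersen, Tue morning→Xiong, Tue afternoon→Rivera+Varga, Tue evening→Ito, Wed morning→Xiong+Varga, Wed afternoon→Ito, Wed evening→Andersen, Thu morning→Andersen, Thu afternoon→Xiong, Thu evening→Dubois+Kapoor, Fri morning→Rivera+Varga, Fri afternoon→Rivera.
Total: 100 + 115 + 110 + 125 + 130 + 115 + 125 + 130 + 100 + 100 + 115 + 155 + 165 + 110 + 125 + 110 = €1930.

€1930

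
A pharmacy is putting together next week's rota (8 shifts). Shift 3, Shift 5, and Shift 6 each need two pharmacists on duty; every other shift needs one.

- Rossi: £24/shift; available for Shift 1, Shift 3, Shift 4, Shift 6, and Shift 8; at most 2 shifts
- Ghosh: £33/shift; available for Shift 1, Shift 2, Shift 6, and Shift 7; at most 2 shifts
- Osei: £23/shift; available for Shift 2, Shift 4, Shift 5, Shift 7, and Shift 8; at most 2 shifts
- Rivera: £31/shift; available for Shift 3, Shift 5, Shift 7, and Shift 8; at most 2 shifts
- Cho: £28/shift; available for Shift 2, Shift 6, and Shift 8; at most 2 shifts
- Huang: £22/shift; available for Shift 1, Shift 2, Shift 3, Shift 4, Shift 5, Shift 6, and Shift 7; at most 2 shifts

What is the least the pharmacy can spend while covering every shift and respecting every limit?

£289

Picking the cheapest available pharmacist for each shift independently would cost £248, but that ignores the shift limits.
An optimal schedule: Shift 1→Huang, Shift 2→Cho, Shift 3→Huang+Rossi, Shift 4→Osei, Shift 5→Osei+Rivera, Shift 6→Cho+Ghosh, Shift 7→Rivera, Shift 8→Rossi.
Total: 22 + 28 + 22 + 24 + 23 + 23 + 31 + 28 + 33 + 31 + 24 = £289.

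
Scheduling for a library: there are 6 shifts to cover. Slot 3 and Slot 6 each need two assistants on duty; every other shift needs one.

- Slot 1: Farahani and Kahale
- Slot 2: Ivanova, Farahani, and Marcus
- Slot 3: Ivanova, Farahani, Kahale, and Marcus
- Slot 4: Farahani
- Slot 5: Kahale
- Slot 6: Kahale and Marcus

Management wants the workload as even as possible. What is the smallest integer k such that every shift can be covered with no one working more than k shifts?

2

With 4 assistants and 8 worker-slots to fill, someone must work at least ⌈8/4⌉ = 2 shifts, so k ≥ 2.
k = 2 works: Slot 1→Farahani, Slot 2→Ivanova, Slot 3→Ivanova+Marcus, Slot 4→Farahani, Slot 5→Kahale, Slot 6→Kahale+Marcus.
Loads: Ivanova 2, Farahani 2, Kahale 2, Marcus 2 — all ≤ 2.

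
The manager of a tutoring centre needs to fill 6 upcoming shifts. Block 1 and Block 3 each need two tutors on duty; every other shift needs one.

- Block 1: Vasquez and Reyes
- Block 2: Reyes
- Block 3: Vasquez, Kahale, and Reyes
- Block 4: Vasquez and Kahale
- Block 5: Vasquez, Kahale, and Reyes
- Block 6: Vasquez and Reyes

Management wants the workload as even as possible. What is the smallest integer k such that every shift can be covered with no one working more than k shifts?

With 3 tutors and 8 worker-slots to fill, someone must work at least ⌈8/3⌉ = 3 shifts, so k ≥ 3.
k = 3 works: Block 1→Vasquez+Reyes, Block 2→Reyes, Block 3→Kahale+Reyes, Block 4→Vasquez, Block 5→Kahale, Block 6→Vasquez.
Loads: Vasquez 3, Kahale 2, Reyes 3 — all ≤ 3.

3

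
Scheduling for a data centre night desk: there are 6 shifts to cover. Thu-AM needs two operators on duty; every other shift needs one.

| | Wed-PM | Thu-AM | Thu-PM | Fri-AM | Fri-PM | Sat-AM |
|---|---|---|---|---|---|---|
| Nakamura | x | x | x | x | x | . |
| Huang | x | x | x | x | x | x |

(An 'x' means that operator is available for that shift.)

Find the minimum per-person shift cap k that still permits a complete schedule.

With 2 operators and 7 worker-slots to fill, someone must work at least ⌈7/2⌉ = 4 shifts, so k ≥ 4.
k = 4 works: Wed-PM→Nakamura, Thu-AM→Nakamura+Huang, Thu-PM→Nakamura, Fri-AM→Nakamura, Fri-PM→Huang, Sat-AM→Huang.
Loads: Nakamura 4, Huang 3 — all ≤ 4.

4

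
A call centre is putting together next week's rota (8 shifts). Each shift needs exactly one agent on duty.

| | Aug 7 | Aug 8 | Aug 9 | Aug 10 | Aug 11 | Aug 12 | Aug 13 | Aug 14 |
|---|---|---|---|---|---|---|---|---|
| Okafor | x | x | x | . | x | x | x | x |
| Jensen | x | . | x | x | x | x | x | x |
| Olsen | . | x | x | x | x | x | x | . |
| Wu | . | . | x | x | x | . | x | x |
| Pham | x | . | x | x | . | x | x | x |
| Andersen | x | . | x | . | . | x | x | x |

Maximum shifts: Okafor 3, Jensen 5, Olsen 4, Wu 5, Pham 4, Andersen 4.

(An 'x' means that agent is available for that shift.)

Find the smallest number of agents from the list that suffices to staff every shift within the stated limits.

2

8 slots to fill and no one can take more than 5, so at least ⌈8/5⌉ = 2 agents are needed.
Okafor and Jensen alone can cover everything: Aug 7→Okafor, Aug 8→Okafor, Aug 9→Okafor, Aug 10→Jensen, Aug 11→Jensen, Aug 12→Jensen, Aug 13→Jensen, Aug 14→Jensen.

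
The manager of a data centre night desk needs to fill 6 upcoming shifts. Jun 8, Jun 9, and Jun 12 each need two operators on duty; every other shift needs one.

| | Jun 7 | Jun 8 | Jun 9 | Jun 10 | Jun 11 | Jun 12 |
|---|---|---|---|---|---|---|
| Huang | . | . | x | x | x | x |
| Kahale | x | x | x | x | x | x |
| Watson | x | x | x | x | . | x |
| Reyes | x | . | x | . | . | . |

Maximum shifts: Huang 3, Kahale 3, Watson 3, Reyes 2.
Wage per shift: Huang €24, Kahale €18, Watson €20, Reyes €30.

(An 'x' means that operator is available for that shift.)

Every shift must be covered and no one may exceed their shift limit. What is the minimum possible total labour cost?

€186

Jun 8 can only be covered by Kahale and Watson, so that assignment is forced.
Picking the cheapest available operator for each shift independently would cost €168, but that ignores the shift limits.
An optimal schedule: Jun 7→Kahale, Jun 8→Kahale+Watson, Jun 9→Watson+Huang, Jun 10→Huang, Jun 11→Kahale, Jun 12→Watson+Huang.
Total: 18 + 18 + 20 + 20 + 24 + 24 + 18 + 20 + 24 = €186.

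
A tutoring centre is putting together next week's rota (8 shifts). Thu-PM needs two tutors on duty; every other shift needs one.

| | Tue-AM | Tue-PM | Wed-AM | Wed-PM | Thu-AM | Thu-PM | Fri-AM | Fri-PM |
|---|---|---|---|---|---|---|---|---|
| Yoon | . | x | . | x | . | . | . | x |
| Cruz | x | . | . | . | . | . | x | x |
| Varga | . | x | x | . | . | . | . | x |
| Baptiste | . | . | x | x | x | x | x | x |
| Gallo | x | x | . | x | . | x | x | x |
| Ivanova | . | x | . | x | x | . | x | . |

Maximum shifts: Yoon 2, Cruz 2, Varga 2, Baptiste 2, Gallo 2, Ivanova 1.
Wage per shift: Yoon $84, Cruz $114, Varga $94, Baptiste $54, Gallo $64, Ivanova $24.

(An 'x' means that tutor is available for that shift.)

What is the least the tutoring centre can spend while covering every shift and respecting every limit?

$616

Thu-PM can only be covered by Baptiste and Gallo, so that assignment is forced.
Picking the cheapest available tutor for each shift independently would cost $386, but that ignores the shift limits.
An optimal schedule: Tue-AM→Gallo, Tue-PM→Yoon, Wed-AM→Varga, Wed-PM→Yoon, Thu-AM→Ivanova, Thu-PM→Baptiste+Gallo, Fri-AM→Baptiste, Fri-PM→Varga.
Total: 64 + 84 + 94 + 84 + 24 + 54 + 64 + 54 + 94 = $616.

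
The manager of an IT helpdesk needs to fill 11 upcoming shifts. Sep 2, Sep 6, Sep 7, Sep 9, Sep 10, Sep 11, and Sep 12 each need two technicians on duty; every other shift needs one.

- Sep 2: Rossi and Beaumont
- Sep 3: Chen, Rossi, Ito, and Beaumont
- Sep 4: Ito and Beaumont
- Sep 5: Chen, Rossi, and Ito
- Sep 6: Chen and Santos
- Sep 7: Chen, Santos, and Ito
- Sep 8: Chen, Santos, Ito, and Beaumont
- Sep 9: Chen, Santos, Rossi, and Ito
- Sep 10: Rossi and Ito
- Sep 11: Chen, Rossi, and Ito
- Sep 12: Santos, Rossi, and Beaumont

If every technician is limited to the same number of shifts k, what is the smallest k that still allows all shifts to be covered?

4

With 5 technicians and 18 worker-slots to fill, someone must work at least ⌈18/5⌉ = 4 shifts, so k ≥ 4.
k = 4 works: Sep 2→Rossi+Beaumont, Sep 3→Ito, Sep 4→Ito, Sep 5→Chen, Sep 6→Chen+Santos, Sep 7→Chen+Santos, Sep 8→Beaumont, Sep 9→Santos+Ito, Sep 10→Rossi+Ito, Sep 11→Chen+Rossi, Sep 12→Santos+Rossi.
Loads: Chen 4, Santos 4, Rossi 4, Ito 4, Beaumont 2 — all ≤ 4.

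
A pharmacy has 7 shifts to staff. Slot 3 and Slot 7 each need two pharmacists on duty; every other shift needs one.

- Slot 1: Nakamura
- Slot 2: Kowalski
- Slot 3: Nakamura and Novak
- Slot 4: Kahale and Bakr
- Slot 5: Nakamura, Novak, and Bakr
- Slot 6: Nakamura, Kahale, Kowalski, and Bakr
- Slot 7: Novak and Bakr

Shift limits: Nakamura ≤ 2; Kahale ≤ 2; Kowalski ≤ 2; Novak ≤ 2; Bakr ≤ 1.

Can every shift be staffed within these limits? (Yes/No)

Total capacity is 9 and 9 slots are needed, so capacity alone doesn't rule it out.
Shifts {Slot 1, Slot 3, Slot 5, Slot 7} need 6 worker-slots in total, but the pharmacists available for any of those shifts (Nakamura, Novak, and Bakr) can supply at most 5 among them. So no valid schedule exists.

No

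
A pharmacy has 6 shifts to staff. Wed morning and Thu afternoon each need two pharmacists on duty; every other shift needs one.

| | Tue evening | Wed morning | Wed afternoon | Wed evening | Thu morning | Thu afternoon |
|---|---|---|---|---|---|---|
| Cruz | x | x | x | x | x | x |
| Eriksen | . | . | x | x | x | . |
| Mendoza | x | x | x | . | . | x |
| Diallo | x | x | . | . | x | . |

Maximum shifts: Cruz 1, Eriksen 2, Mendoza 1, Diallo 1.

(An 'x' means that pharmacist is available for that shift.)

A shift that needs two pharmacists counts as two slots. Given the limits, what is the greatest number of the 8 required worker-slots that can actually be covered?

5

Total capacity across all pharmacists is 1+2+1+1 = 5, and 8 slots are needed, so at most 5 can be filled.
An assignment achieving 5: Tue evening→Diallo, Wed afternoon→Eriksen, Wed evening→Cruz, Thu morning→Eriksen, Thu afternoon→Mendoza.
Loads: Cruz 1/1, Eriksen 2/2, Mendoza 1/1, Diallo 1/1.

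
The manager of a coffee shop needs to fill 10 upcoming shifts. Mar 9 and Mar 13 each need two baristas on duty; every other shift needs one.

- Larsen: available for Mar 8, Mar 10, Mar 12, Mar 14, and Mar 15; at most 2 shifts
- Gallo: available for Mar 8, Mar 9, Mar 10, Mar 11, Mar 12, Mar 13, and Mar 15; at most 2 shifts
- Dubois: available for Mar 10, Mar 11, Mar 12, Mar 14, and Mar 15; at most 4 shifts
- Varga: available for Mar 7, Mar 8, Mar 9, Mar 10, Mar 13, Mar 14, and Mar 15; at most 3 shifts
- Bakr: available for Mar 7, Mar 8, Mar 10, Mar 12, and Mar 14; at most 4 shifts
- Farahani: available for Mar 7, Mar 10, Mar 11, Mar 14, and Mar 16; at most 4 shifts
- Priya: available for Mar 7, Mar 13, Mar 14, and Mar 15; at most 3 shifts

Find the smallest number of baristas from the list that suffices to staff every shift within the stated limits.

12 slots to fill and no one can take more than 4, so at least ⌈12/4⌉ = 3 baristas are needed.
Shifts {Mar 9, Mar 12, Mar 13, Mar 16} need 6 slots, but among the baristas available for them (Larsen, Gallo, Dubois, Varga, Bakr, Farahani, and Priya) any 3 together supply at most 5. So 3 baristas are not enough.
Gallo, Dubois, Varga, and Farahani alone can cover everything: Mar 7→Farahani, Mar 8→Varga, Mar 9→Gallo+Varga, Mar 10→Farahani, Mar 11→Dubois, Mar 12→Dubois, Mar 13→Gallo+Varga, Mar 14→Dubois, Mar 15→Dubois, Mar 16→Farahani.

4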